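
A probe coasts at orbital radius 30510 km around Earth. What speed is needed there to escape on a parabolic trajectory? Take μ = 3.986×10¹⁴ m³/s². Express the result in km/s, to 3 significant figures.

v_esc ≈ 5.11 km/s

r = 30510 km = 3.051×10⁷ m.
Escape speed v_esc = √(2μ/r) = √(2 × 3.986×10¹⁴ / 3.051×10⁷) = √(2.613×10⁷) = 5112 m/s.
= 5.112 km/s.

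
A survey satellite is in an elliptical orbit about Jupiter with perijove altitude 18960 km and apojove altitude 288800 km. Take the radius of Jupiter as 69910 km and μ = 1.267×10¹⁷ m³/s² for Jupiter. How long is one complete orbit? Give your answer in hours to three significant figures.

T ≈ 16.4 hours

r_p = 69910 + 18960 = 88870 km = 8.8870×10⁷ m.
r_a = 69910 + 288800 = 358710 km = 3.5871×10⁸ m.
Semi-major axis a = (r_p + r_a)/2 = (88870 + 3.5871×10⁵)/2 = 2.2379×10⁵ km = 2.238×10⁸ m.
By Kepler's third law T = 2π√(a³/μ) = 2π × 9.405×10³ = 5.910×10⁴ s.
= 16.42 hours.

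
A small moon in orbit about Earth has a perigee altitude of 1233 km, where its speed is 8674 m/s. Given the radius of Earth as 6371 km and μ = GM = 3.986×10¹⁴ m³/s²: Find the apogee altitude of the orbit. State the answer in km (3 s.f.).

r_p = 6371 + 1233 = 7604.0 km = 7.604×10⁶ m.
Specific energy ε = v²/2 − μ/r = -1.480×10⁷ J/kg, so a = −μ/(2ε) = 1.347×10⁷ m.
The apsides satisfy r_p + r_a = 2a, so the apogee radius is 2a − r_p = 1.933×10⁷ m = 19327 km.
Apogee altitude = 19327 − 6371 = 12956 km.

apogee altitude ≈ 13000 km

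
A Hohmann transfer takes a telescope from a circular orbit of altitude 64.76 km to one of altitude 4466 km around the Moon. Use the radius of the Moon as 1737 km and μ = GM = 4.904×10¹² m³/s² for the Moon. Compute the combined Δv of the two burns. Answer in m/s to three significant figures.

Δv_total ≈ 697 m/s

r₁ = 1737 + 64.76 = 1801.8 km = 1.8018×10⁶ m.
r₂ = 1737 + 4466 = 6203.0 km = 6.2030×10⁶ m.
Transfer ellipse a_t = (r₁ + r₂)/2 = 4.002×10⁶ m.
At r₁: circular v_c1 = √(μ/r₁) = 1650 m/s; transfer-perilune v_p = √[μ(2/r₁ − 1/a_t)] = 2054 m/s.
Δv₁ = v_p − v_c1 = 404.1 m/s.
At r₂: circular v_c2 = √(μ/r₂) = 889.1 m/s; transfer-apolune v_a = √[μ(2/r₂ − 1/a_t)] = 596.6 m/s.
Δv₂ = v_c2 − v_a = 292.6 m/s.
Total Δv = Δv₁ + Δv₂ = 696.6 m/s.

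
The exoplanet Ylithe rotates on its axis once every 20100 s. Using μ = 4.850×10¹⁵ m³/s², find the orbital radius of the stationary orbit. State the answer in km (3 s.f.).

r_sync ≈ 36800 km

A synchronous orbit has period T, so by Kepler's third law a = (μT²/4π²)^(1/3).
μT²/4π² = 4.850×10¹⁵ × (2.010×10⁴)² / 39.48 = 4.963×10²² m³.
a = 3.675×10⁷ m = 36750 km.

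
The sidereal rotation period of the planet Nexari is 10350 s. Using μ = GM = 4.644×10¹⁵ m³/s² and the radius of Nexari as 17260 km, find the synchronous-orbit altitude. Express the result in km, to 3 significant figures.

h_sync ≈ 6010 km

A synchronous orbit has period T, so by Kepler's third law a = (μT²/4π²)^(1/3).
μT²/4π² = 4.644×10¹⁵ × (1.035×10⁴)² / 39.48 = 1.260×10²² m³.
a = 2.327×10⁷ m = 23270 km.
Altitude h = a − R = 23270 − 17260 = 6010.4 km.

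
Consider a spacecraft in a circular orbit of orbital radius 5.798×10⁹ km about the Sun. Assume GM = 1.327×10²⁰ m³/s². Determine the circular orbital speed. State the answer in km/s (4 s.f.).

v ≈ 4.784 km/s

r = 5.798×10⁹ km = 5.798×10¹² m.
For a circular orbit v = √(μ/r) = √(1.327×10²⁰ / 5.798×10¹²) = √(2.289×10⁷) = 4784 m/s.
That is 4.784 km/s.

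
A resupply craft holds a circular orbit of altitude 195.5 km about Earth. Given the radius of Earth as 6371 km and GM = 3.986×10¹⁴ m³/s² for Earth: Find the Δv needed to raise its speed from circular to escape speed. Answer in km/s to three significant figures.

r = 6371 + 195.5 = 6566.5 km = 6.5665×10⁶ m.
Circular speed v_c = √(μ/r) = 7791 m/s.
Escape speed v_esc = √(2μ/r) = √2 × v_c = 11020 m/s.
Δv = v_esc − v_c = 3227 m/s = 3.227 km/s.

Δv ≈ 3.23 km/s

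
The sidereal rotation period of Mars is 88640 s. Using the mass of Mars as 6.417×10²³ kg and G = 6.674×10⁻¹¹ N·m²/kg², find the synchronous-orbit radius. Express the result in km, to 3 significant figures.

μ = GM = 6.674×10⁻¹¹ × 6.417×10²³ = 4.283×10¹³ m³/s².
A synchronous orbit has period T, so by Kepler's third law a = (μT²/4π²)^(1/3).
μT²/4π² = 4.283×10¹³ × (8.864×10⁴)² / 39.48 = 8.524×10²¹ m³.
a = 2.043×10⁷ m = 20427 km.

r_sync ≈ 20400 km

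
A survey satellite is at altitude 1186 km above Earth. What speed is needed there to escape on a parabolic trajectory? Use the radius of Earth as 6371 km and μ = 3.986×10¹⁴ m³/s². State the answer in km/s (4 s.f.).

r = 6371 + 1186 = 7557.0 km = 7.5570×10⁶ m.
Escape speed v_esc = √(2μ/r) = √(2 × 3.986×10¹⁴ / 7.557×10⁶) = √(1.055×10⁸) = 10270 m/s.
= 10.27 km/s.

v_esc ≈ 10.27 km/s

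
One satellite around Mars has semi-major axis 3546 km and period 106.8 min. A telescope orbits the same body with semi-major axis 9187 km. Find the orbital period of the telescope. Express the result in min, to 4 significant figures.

T₂ ≈ 445.4 min

Kepler's third law: T² ∝ a³, so T₂ = T₁ (a₂/a₁)^(3/2).
a₂/a₁ = 2.591, (a₂/a₁)^(3/2) = 4.170.
T₂ = 106.8 × 4.170 = 445.4 min.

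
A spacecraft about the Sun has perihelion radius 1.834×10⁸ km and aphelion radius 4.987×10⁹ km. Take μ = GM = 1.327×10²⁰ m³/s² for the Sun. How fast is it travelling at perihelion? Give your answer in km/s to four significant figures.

v ≈ 37.36 km/s

Semi-major axis a = (r_p + r_a)/2 = 2.5852×10⁹ km = 2.585×10¹² m.
Vis-viva: v² = μ(2/r − 1/a) = 1.327×10²⁰ × (1.091×10⁻¹¹ − 3.868×10⁻¹³) = 1.396×10⁹ m²/s².
v = 37360 m/s = 37.36 km/s.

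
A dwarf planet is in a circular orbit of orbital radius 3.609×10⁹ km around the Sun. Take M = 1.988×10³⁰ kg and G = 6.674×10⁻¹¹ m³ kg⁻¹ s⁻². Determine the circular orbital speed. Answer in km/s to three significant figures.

μ = GM = 6.674×10⁻¹¹ × 1.988×10³⁰ = 1.327×10²⁰ m³/s².
r = 3.609×10⁹ km = 3.609×10¹² m.
For a circular orbit v = √(μ/r) = √(1.327×10²⁰ / 3.609×10¹²) = √(3.676×10⁷) = 6063 m/s.
That is 6.063 km/s.

v ≈ 6.06 km/s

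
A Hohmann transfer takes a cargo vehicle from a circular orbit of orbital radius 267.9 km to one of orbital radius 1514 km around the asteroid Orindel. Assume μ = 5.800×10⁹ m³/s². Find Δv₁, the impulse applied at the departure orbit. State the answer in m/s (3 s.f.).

Δv ≈ 44.7 m/s

r₁ = 267.9 km = 2.679×10⁵ m.
r₂ = 1514 km = 1.514×10⁶ m.
Transfer ellipse a_t = (r₁ + r₂)/2 = 8.910×10⁵ m.
At r₁: circular v_c1 = √(μ/r₁) = 147.1 m/s; transfer-periapsis v_p = √[μ(2/r₁ − 1/a_t)] = 191.8 m/s.
Δv₁ = v_p − v_c1 = 44.67 m/s.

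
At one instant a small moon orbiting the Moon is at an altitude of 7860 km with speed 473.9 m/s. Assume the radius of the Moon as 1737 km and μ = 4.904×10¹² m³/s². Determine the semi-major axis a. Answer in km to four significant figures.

r = 1737 + 7860 = 9597.0 km = 9.597×10⁶ m.
Vis-viva rearranged: 1/a = 2/r − v²/μ = 2.084×10⁻⁷ − 4.580×10⁻⁸ = 1.626×10⁻⁷ m⁻¹.
a = 6.150×10⁶ m = 6150.0 km.

a ≈ 6150 km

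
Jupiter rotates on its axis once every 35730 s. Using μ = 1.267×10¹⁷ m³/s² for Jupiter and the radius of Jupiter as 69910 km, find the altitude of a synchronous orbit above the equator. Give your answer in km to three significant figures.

A synchronous orbit has period T, so by Kepler's third law a = (μT²/4π²)^(1/3).
μT²/4π² = 1.267×10¹⁷ × (3.573×10⁴)² / 39.48 = 4.097×10²⁴ m³.
a = 1.600×10⁸ m = 1.6002×10⁵ km.
Altitude h = a − R = 1.6002×10⁵ − 69910 = 90105 km.

h_sync ≈ 90100 km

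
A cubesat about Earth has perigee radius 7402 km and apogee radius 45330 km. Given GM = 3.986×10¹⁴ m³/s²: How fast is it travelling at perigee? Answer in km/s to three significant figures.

Semi-major axis a = (r_p + r_a)/2 = 26366 km = 2.637×10⁷ m.
Vis-viva: v² = μ(2/r − 1/a) = 3.986×10¹⁴ × (2.702×10⁻⁷ − 3.793×10⁻⁸) = 9.258×10⁷ m²/s².
v = 9622 m/s = 9.622 km/s.

v ≈ 9.62 km/s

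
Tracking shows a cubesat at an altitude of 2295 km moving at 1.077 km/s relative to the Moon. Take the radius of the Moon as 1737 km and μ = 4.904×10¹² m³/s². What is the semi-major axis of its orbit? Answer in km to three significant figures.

r = 1737 + 2295 = 4032.0 km = 4.032×10⁶ m.
Vis-viva rearranged: 1/a = 2/r − v²/μ = 4.960×10⁻⁷ − 2.365×10⁻⁷ = 2.595×10⁻⁷ m⁻¹.
a = 3.853×10⁶ m = 3853.5 km.

a ≈ 3850 km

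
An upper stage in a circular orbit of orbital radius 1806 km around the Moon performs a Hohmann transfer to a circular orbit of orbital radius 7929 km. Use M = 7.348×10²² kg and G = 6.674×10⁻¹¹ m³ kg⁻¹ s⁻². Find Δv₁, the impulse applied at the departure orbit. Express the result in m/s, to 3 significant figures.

μ = GM = 6.674×10⁻¹¹ × 7.348×10²² = 4.904×10¹² m³/s².
r₁ = 1806 km = 1.806×10⁶ m.
r₂ = 7929 km = 7.929×10⁶ m.
Transfer ellipse a_t = (r₁ + r₂)/2 = 4.868×10⁶ m.
At r₁: circular v_c1 = √(μ/r₁) = 1648 m/s; transfer-perilune v_p = √[μ(2/r₁ − 1/a_t)] = 2103 m/s.
Δv₁ = v_p − v_c1 = 455.3 m/s.

Δv ≈ 455 m/s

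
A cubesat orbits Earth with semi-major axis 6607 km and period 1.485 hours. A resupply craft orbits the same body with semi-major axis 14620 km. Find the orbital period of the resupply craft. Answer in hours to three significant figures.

T₂ ≈ 4.89 hours

Kepler's third law: T² ∝ a³, so T₂ = T₁ (a₂/a₁)^(3/2).
a₂/a₁ = 2.213, (a₂/a₁)^(3/2) = 3.292.
T₂ = 1.485 × 3.292 = 4.888 hours.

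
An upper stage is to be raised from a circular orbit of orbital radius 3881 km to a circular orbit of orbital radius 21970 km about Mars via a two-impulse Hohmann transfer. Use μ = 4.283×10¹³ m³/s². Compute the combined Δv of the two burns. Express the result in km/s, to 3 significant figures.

Δv_total ≈ 1.64 km/s

r₁ = 3881 km = 3.881×10⁶ m.
r₂ = 21970 km = 2.197×10⁷ m.
Transfer ellipse a_t = (r₁ + r₂)/2 = 1.293×10⁷ m.
At r₁: circular v_c1 = √(μ/r₁) = 3322 m/s; transfer-periapsis v_p = √[μ(2/r₁ − 1/a_t)] = 4331 m/s.
Δv₁ = v_p − v_c1 = 1009 m/s.
At r₂: circular v_c2 = √(μ/r₂) = 1396 m/s; transfer-apoapsis v_a = √[μ(2/r₂ − 1/a_t)] = 765.1 m/s.
Δv₂ = v_c2 − v_a = 631.2 m/s.
Total Δv = Δv₁ + Δv₂ = 1640 m/s = 1.640 km/s.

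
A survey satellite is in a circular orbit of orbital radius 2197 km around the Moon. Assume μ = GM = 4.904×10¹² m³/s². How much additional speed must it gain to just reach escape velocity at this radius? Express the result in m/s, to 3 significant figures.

r = 2197 km = 2.197×10⁶ m.
Circular speed v_c = √(μ/r) = 1494 m/s.
Escape speed v_esc = √(2μ/r) = √2 × v_c = 2113 m/s.
Δv = v_esc − v_c = 618.8 m/s.

Δv ≈ 619 m/s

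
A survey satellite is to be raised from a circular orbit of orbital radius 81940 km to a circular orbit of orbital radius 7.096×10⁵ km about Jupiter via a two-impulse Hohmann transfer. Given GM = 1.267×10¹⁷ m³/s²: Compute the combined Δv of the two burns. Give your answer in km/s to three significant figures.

Δv_total ≈ 20.6 km/s

r₁ = 81940 km = 8.194×10⁷ m.
r₂ = 7.096×10⁵ km = 7.096×10⁸ m.
Transfer ellipse a_t = (r₁ + r₂)/2 = 3.958×10⁸ m.
At r₁: circular v_c1 = √(μ/r₁) = 39320 m/s; transfer-perijove v_p = √[μ(2/r₁ − 1/a_t)] = 52650 m/s.
Δv₁ = v_p − v_c1 = 13330 m/s.
At r₂: circular v_c2 = √(μ/r₂) = 13360 m/s; transfer-apojove v_a = √[μ(2/r₂ − 1/a_t)] = 6080 m/s.
Δv₂ = v_c2 − v_a = 7282 m/s.
Total Δv = Δv₁ + Δv₂ = 20610 m/s = 20.61 km/s.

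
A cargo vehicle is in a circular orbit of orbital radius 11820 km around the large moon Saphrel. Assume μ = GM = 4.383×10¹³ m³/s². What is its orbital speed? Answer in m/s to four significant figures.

r = 11820 km = 1.182×10⁷ m.
For a circular orbit v = √(μ/r) = √(4.383×10¹³ / 1.182×10⁷) = √(3.708×10⁶) = 1926 m/s.

v ≈ 1926 m/s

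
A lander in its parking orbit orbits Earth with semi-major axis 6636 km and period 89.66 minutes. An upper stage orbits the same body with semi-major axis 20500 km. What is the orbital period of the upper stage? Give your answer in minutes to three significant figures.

Kepler's third law: T² ∝ a³, so T₂ = T₁ (a₂/a₁)^(3/2).
a₂/a₁ = 3.089, (a₂/a₁)^(3/2) = 5.430.
T₂ = 89.66 × 5.430 = 486.8 minutes.

T₂ ≈ 487 minutes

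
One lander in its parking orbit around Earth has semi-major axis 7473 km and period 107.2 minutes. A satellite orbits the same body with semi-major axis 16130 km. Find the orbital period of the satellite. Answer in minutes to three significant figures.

Kepler's third law: T² ∝ a³, so T₂ = T₁ (a₂/a₁)^(3/2).
a₂/a₁ = 2.158, (a₂/a₁)^(3/2) = 3.171.
T₂ = 107.2 × 3.171 = 339.9 minutes.

T₂ ≈ 340 minutes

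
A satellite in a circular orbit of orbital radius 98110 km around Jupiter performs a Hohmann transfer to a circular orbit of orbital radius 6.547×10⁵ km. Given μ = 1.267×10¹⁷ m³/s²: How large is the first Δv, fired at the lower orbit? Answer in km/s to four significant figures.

r₁ = 98110 km = 9.811×10⁷ m.
r₂ = 6.547×10⁵ km = 6.547×10⁸ m.
Transfer ellipse a_t = (r₁ + r₂)/2 = 3.764×10⁸ m.
At r₁: circular v_c1 = √(μ/r₁) = 35940 m/s; transfer-perijove v_p = √[μ(2/r₁ − 1/a_t)] = 47390 m/s.
Δv₁ = v_p − v_c1 = 11460 m/s.
= 11.46 km/s.

Δv ≈ 11.46 km/s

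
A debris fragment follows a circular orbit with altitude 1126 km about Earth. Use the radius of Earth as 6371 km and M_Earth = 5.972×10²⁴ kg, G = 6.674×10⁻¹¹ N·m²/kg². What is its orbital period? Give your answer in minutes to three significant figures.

T ≈ 108 minutes

μ = GM = 6.674×10⁻¹¹ × 5.972×10²⁴ = 3.986×10¹⁴ m³/s².
r = 6371 + 1126 = 7497.0 km = 7.4970×10⁶ m.
Kepler's third law: T = 2π√(r³/μ) = 2π√((7.497×10⁶)³ / 3.986×10¹⁴).
r³/μ = 1.057×10⁶ s², so T = 2π × 1.028×10³ = 6.460×10³ s.
Converting: 6.460×10³ s ÷ 60.00 = 107.7 minutes.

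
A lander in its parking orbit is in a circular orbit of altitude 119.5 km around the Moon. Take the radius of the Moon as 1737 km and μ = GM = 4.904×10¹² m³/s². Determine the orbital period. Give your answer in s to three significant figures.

T ≈ 7180 s

r = 1737 + 119.5 = 1856.5 km = 1.8565×10⁶ m.
Kepler's third law: T = 2π√(r³/μ) = 2π√((1.856×10⁶)³ / 4.904×10¹²).
r³/μ = 1.305×10⁶ s², so T = 2π × 1.142×10³ = 7.177×10³ s.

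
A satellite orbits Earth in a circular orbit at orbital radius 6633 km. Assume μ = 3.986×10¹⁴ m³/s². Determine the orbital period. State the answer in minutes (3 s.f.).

r = 6633 km = 6.633×10⁶ m.
Kepler's third law: T = 2π√(r³/μ) = 2π√((6.633×10⁶)³ / 3.986×10¹⁴).
r³/μ = 7.321×10⁵ s², so T = 2π × 8.557×10² = 5.376×10³ s.
Converting: 5.376×10³ s ÷ 60.00 = 89.60 minutes.

T ≈ 89.6 minutes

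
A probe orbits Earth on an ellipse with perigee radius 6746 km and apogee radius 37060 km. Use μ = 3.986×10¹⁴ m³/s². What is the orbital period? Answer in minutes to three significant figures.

Semi-major axis a = (r_p + r_a)/2 = (6746.0 + 37060)/2 = 21903 km = 2.190×10⁷ m.
By Kepler's third law T = 2π√(a³/μ) = 2π × 5.134×10³ = 3.226×10⁴ s.
= 537.7 minutes.

T ≈ 538 minutes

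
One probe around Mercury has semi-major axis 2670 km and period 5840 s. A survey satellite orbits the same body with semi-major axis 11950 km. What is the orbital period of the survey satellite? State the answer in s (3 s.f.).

T₂ ≈ 55300 s

Kepler's third law: T² ∝ a³, so T₂ = T₁ (a₂/a₁)^(3/2).
a₂/a₁ = 4.476, (a₂/a₁)^(3/2) = 9.469.
T₂ = 5840 × 9.469 = 55300 s.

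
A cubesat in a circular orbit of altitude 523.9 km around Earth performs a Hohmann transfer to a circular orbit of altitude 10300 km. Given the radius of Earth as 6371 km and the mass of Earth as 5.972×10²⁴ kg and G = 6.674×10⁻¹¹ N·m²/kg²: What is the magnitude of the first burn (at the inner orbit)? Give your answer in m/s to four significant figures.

Δv ≈ 1441 m/s

μ = GM = 6.674×10⁻¹¹ × 5.972×10²⁴ = 3.986×10¹⁴ m³/s².
r₁ = 6371 + 523.9 = 6894.9 km = 6.8949×10⁶ m.
r₂ = 6371 + 10300 = 16671 km = 1.6671×10⁷ m.
Transfer ellipse a_t = (r₁ + r₂)/2 = 1.178×10⁷ m.
At r₁: circular v_c1 = √(μ/r₁) = 7603 m/s; transfer-perigee v_p = √[μ(2/r₁ − 1/a_t)] = 9044 m/s.
Δv₁ = v_p − v_c1 = 1441 m/s.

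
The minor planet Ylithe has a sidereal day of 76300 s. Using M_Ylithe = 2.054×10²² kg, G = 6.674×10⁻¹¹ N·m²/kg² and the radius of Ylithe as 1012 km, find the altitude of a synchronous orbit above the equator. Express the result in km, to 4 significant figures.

μ = GM = 6.674×10⁻¹¹ × 2.054×10²² = 1.371×10¹² m³/s².
A synchronous orbit has period T, so by Kepler's third law a = (μT²/4π²)^(1/3).
μT²/4π² = 1.371×10¹² × (7.630×10⁴)² / 39.48 = 2.022×10²⁰ m³.
a = 5.869×10⁶ m = 5868.9 km.
Altitude h = a − R = 5868.9 − 1012 = 4856.9 km.

h_sync ≈ 4857 km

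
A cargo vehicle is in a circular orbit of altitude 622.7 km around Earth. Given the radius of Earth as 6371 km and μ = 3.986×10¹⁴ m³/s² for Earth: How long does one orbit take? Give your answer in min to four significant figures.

r = 6371 + 622.7 = 6993.7 km = 6.9937×10⁶ m.
Kepler's third law: T = 2π√(r³/μ) = 2π√((6.994×10⁶)³ / 3.986×10¹⁴).
r³/μ = 8.582×10⁵ s², so T = 2π × 9.264×10² = 5.821×10³ s.
Converting: 5.821×10³ s ÷ 60.00 = 97.01 min.

T ≈ 97.01 min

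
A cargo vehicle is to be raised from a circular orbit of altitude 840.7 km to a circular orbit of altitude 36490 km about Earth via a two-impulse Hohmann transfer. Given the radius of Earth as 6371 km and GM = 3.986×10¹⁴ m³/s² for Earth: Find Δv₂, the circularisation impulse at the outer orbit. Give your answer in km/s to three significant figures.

r₁ = 6371 + 840.7 = 7211.7 km = 7.2117×10⁶ m.
r₂ = 6371 + 36490 = 42861 km = 4.2861×10⁷ m.
Transfer ellipse a_t = (r₁ + r₂)/2 = 2.504×10⁷ m.
At r₁: circular v_c1 = √(μ/r₁) = 7434 m/s; transfer-perigee v_p = √[μ(2/r₁ − 1/a_t)] = 9727 m/s.
At r₂: circular v_c2 = √(μ/r₂) = 3050 m/s; transfer-apogee v_a = √[μ(2/r₂ − 1/a_t)] = 1637 m/s.
Δv₂ = v_c2 − v_a = 1413 m/s.
= 1.413 km/s.

Δv ≈ 1.41 km/s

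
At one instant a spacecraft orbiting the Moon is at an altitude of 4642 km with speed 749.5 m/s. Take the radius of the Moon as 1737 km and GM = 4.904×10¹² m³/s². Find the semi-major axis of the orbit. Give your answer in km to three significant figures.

r = 1737 + 4642 = 6379.0 km = 6.379×10⁶ m.
Vis-viva rearranged: 1/a = 2/r − v²/μ = 3.135×10⁻⁷ − 1.145×10⁻⁷ = 1.990×10⁻⁷ m⁻¹.
a = 5.026×10⁶ m = 5025.6 km.

a ≈ 5030 km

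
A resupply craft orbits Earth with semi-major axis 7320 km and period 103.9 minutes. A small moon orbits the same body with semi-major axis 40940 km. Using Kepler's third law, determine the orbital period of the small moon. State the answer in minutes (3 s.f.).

Kepler's third law: T² ∝ a³, so T₂ = T₁ (a₂/a₁)^(3/2).
a₂/a₁ = 5.593, (a₂/a₁)^(3/2) = 13.23.
T₂ = 103.9 × 13.23 = 1374 minutes.

T₂ ≈ 1370 minutes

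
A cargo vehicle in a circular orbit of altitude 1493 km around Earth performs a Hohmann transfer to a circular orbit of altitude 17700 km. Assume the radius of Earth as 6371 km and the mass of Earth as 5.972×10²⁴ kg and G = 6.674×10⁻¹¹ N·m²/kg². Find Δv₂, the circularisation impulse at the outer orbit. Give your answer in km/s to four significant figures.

μ = GM = 6.674×10⁻¹¹ × 5.972×10²⁴ = 3.986×10¹⁴ m³/s².
r₁ = 6371 + 1493 = 7864.0 km = 7.8640×10⁶ m.
r₂ = 6371 + 17700 = 24071 km = 2.4071×10⁷ m.
Transfer ellipse a_t = (r₁ + r₂)/2 = 1.597×10⁷ m.
At r₁: circular v_c1 = √(μ/r₁) = 7119 m/s; transfer-perigee v_p = √[μ(2/r₁ − 1/a_t)] = 8741 m/s.
At r₂: circular v_c2 = √(μ/r₂) = 4069 m/s; transfer-apogee v_a = √[μ(2/r₂ − 1/a_t)] = 2856 m/s.
Δv₂ = v_c2 − v_a = 1213 m/s.
= 1.213 km/s.

Δv ≈ 1.213 km/s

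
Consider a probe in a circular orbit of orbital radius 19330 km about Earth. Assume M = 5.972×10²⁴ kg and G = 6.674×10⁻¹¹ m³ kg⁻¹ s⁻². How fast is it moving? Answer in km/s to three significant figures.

v ≈ 4.54 km/s

μ = GM = 6.674×10⁻¹¹ × 5.972×10²⁴ = 3.986×10¹⁴ m³/s².
r = 19330 km = 1.933×10⁷ m.
For a circular orbit v = √(μ/r) = √(3.986×10¹⁴ / 1.933×10⁷) = √(2.062×10⁷) = 4541 m/s.
That is 4.541 km/s.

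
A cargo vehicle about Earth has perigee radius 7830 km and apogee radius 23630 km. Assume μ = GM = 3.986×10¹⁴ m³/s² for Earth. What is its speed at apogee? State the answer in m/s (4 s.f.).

Semi-major axis a = (r_p + r_a)/2 = 15730 km = 1.573×10⁷ m.
Vis-viva: v² = μ(2/r − 1/a) = 3.986×10¹⁴ × (8.464×10⁻⁸ − 6.357×10⁻⁸) = 8.397×10⁶ m²/s².
v = 2898 m/s.

v ≈ 2898 m/s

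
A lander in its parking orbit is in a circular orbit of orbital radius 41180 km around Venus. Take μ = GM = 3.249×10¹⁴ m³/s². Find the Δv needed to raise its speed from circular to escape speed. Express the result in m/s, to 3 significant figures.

Δv ≈ 1160 m/s

r = 41180 km = 4.118×10⁷ m.
Circular speed v_c = √(μ/r) = 2809 m/s.
Escape speed v_esc = √(2μ/r) = √2 × v_c = 3972 m/s.
Δv = v_esc − v_c = 1163 m/s.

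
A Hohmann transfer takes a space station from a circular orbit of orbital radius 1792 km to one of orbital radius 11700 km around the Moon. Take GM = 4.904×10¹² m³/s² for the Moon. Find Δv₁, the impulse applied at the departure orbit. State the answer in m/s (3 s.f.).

r₁ = 1792 km = 1.792×10⁶ m.
r₂ = 11700 km = 1.170×10⁷ m.
Transfer ellipse a_t = (r₁ + r₂)/2 = 6.746×10⁶ m.
At r₁: circular v_c1 = √(μ/r₁) = 1654 m/s; transfer-perilune v_p = √[μ(2/r₁ − 1/a_t)] = 2179 m/s.
Δv₁ = v_p − v_c1 = 524.3 m/s.

Δv ≈ 524 m/s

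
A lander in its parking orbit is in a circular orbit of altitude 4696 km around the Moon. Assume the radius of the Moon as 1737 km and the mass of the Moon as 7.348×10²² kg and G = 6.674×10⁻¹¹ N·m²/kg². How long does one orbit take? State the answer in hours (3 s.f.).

μ = GM = 6.674×10⁻¹¹ × 7.348×10²² = 4.904×10¹² m³/s².
r = 1737 + 4696 = 6433.0 km = 6.4330×10⁶ m.
Kepler's third law: T = 2π√(r³/μ) = 2π√((6.433×10⁶)³ / 4.904×10¹²).
r³/μ = 5.429×10⁷ s², so T = 2π × 7.368×10³ = 4.629×10⁴ s.
Converting: 4.629×10⁴ s ÷ 3600 = 12.86 hours.

T ≈ 12.9 hours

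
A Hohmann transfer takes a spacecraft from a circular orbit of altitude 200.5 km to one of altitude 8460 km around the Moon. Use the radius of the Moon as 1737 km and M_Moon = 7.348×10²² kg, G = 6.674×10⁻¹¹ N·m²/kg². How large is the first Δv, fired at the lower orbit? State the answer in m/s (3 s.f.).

Δv ≈ 472 m/s

μ = GM = 6.674×10⁻¹¹ × 7.348×10²² = 4.904×10¹² m³/s².
r₁ = 1737 + 200.5 = 1937.5 km = 1.9375×10⁶ m.
r₂ = 1737 + 8460 = 10197 km = 1.0197×10⁷ m.
Transfer ellipse a_t = (r₁ + r₂)/2 = 6.067×10⁶ m.
At r₁: circular v_c1 = √(μ/r₁) = 1591 m/s; transfer-perilune v_p = √[μ(2/r₁ − 1/a_t)] = 2063 m/s.
Δv₁ = v_p − v_c1 = 471.6 m/s.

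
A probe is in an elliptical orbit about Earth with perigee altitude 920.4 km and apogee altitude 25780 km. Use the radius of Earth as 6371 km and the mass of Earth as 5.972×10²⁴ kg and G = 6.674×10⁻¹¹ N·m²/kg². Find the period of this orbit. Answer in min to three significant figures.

T ≈ 459 min

μ = GM = 6.674×10⁻¹¹ × 5.972×10²⁴ = 3.986×10¹⁴ m³/s².
r_p = 6371 + 920.4 = 7291.4 km = 7.2914×10⁶ m.
r_a = 6371 + 25780 = 32151 km = 3.2151×10⁷ m.
Semi-major axis a = (r_p + r_a)/2 = (7291.4 + 32151)/2 = 19721 km = 1.972×10⁷ m.
By Kepler's third law T = 2π√(a³/μ) = 2π × 4.387×10³ = 2.756×10⁴ s.
= 459.4 min.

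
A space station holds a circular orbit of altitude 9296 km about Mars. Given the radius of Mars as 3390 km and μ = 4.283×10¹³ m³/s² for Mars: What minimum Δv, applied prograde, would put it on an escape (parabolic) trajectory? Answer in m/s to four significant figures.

Δv ≈ 761.1 m/s

r = 3390 + 9296 = 12686 km = 1.2686×10⁷ m.
Circular speed v_c = √(μ/r) = 1837 m/s.
Escape speed v_esc = √(2μ/r) = √2 × v_c = 2599 m/s.
Δv = v_esc − v_c = 761.1 m/s.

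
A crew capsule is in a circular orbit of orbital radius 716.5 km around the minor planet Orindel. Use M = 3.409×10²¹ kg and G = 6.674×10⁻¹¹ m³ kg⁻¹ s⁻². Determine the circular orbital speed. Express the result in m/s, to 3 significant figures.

μ = GM = 6.674×10⁻¹¹ × 3.409×10²¹ = 2.275×10¹¹ m³/s².
r = 716.5 km = 7.165×10⁵ m.
For a circular orbit v = √(μ/r) = √(2.275×10¹¹ / 7.165×10⁵) = √(3.175×10⁵) = 563.5 m/s.

v ≈ 564 m/s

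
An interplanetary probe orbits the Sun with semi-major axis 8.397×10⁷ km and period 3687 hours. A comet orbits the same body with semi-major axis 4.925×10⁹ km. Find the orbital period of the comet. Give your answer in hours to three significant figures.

Kepler's third law: T² ∝ a³, so T₂ = T₁ (a₂/a₁)^(3/2).
a₂/a₁ = 58.65, (a₂/a₁)^(3/2) = 449.2.
T₂ = 3687 × 449.2 = 1.656×10⁶ hours.

T₂ ≈ 1.66×10⁶ hours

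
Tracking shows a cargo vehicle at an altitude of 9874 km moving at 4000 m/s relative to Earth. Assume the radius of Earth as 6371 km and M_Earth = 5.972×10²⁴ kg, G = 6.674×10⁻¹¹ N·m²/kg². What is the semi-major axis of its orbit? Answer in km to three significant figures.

a ≈ 12100 km

μ = GM = 6.674×10⁻¹¹ × 5.972×10²⁴ = 3.986×10¹⁴ m³/s².
r = 6371 + 9874 = 16245 km = 1.624×10⁷ m.
Vis-viva rearranged: 1/a = 2/r − v²/μ = 1.231×10⁻⁷ − 4.014×10⁻⁸ = 8.297×10⁻⁸ m⁻¹.
a = 1.205×10⁷ m = 12052 km.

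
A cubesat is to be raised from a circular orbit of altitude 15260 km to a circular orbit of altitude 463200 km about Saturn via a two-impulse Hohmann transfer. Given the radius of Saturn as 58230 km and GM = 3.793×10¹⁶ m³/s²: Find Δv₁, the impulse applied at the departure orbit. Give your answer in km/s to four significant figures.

Δv ≈ 7.360 km/s

r₁ = 58230 + 15260 = 73490 km = 7.3490×10⁷ m.
r₂ = 58230 + 463200 = 521430 km = 5.2143×10⁸ m.
Transfer ellipse a_t = (r₁ + r₂)/2 = 2.975×10⁸ m.
At r₁: circular v_c1 = √(μ/r₁) = 22720 m/s; transfer-perikrone v_p = √[μ(2/r₁ − 1/a_t)] = 30080 m/s.
Δv₁ = v_p − v_c1 = 7360 m/s.
= 7.360 km/s.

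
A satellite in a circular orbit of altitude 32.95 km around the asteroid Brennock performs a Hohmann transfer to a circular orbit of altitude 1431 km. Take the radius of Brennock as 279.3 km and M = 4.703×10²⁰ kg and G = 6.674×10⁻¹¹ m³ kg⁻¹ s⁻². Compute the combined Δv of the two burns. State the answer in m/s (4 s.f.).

μ = GM = 6.674×10⁻¹¹ × 4.703×10²⁰ = 3.139×10¹⁰ m³/s².
r₁ = 279.3 + 32.95 = 312.25 km = 3.1225×10⁵ m.
r₂ = 279.3 + 1431 = 1710.3 km = 1.7103×10⁶ m.
Transfer ellipse a_t = (r₁ + r₂)/2 = 1.011×10⁶ m.
At r₁: circular v_c1 = √(μ/r₁) = 317.1 m/s; transfer-periapsis v_p = √[μ(2/r₁ − 1/a_t)] = 412.3 m/s.
Δv₁ = v_p − v_c1 = 95.27 m/s.
At r₂: circular v_c2 = √(μ/r₂) = 135.5 m/s; transfer-apoapsis v_a = √[μ(2/r₂ − 1/a_t)] = 75.28 m/s.
Δv₂ = v_c2 − v_a = 60.19 m/s.
Total Δv = Δv₁ + Δv₂ = 155.5 m/s.

Δv_total ≈ 155.5 m/s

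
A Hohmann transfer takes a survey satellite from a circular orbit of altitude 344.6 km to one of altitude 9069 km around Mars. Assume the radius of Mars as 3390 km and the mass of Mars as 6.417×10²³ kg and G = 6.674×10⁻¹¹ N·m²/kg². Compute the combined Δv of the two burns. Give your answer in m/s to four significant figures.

Δv_total ≈ 1409 m/s

μ = GM = 6.674×10⁻¹¹ × 6.417×10²³ = 4.283×10¹³ m³/s².
r₁ = 3390 + 344.6 = 3734.6 km = 3.7346×10⁶ m.
r₂ = 3390 + 9069 = 12459 km = 1.2459×10⁷ m.
Transfer ellipse a_t = (r₁ + r₂)/2 = 8.097×10⁶ m.
At r₁: circular v_c1 = √(μ/r₁) = 3386 m/s; transfer-periapsis v_p = √[μ(2/r₁ − 1/a_t)] = 4201 m/s.
Δv₁ = v_p − v_c1 = 814.3 m/s.
At r₂: circular v_c2 = √(μ/r₂) = 1854 m/s; transfer-apoapsis v_a = √[μ(2/r₂ − 1/a_t)] = 1259 m/s.
Δv₂ = v_c2 − v_a = 594.9 m/s.
Total Δv = Δv₁ + Δv₂ = 1409 m/s.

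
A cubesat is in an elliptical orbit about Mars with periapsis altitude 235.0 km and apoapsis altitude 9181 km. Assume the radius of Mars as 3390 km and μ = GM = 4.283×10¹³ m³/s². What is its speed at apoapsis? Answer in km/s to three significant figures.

r_p = 3390 + 235.0 = 3625.0 km = 3.6250×10⁶ m.
r_a = 3390 + 9181 = 12571 km = 1.2571×10⁷ m.
Semi-major axis a = (r_p + r_a)/2 = 8098.0 km = 8.098×10⁶ m.
Vis-viva: v² = μ(2/r − 1/a) = 4.283×10¹³ × (1.591×10⁻⁷ − 1.235×10⁻⁷) = 1.525×10⁶ m²/s².
v = 1235 m/s = 1.235 km/s.

v ≈ 1.23 km/s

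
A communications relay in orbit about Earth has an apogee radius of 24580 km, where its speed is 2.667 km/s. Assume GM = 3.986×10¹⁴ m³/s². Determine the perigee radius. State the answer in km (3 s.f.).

r_a = 2.458×10⁷ m.
Specific energy ε = v²/2 − μ/r = -1.266×10⁷ J/kg, so a = −μ/(2ε) = 1.574×10⁷ m.
The apsides satisfy r_p + r_a = 2a, so the perigee radius is 2a − r_a = 6.905×10⁶ m = 6905.0 km.

perigee radius ≈ 6910 km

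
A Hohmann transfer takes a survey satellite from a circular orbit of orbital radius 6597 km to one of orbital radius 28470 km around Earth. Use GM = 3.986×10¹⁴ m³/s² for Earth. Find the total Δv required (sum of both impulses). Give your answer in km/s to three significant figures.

Δv_total ≈ 3.58 km/s

r₁ = 6597 km = 6.597×10⁶ m.
r₂ = 28470 km = 2.847×10⁷ m.
Transfer ellipse a_t = (r₁ + r₂)/2 = 1.753×10⁷ m.
At r₁: circular v_c1 = √(μ/r₁) = 7773 m/s; transfer-perigee v_p = √[μ(2/r₁ − 1/a_t)] = 9905 m/s.
Δv₁ = v_p − v_c1 = 2132 m/s.
At r₂: circular v_c2 = √(μ/r₂) = 3742 m/s; transfer-apogee v_a = √[μ(2/r₂ − 1/a_t)] = 2295 m/s.
Δv₂ = v_c2 − v_a = 1447 m/s.
Total Δv = Δv₁ + Δv₂ = 3578 m/s = 3.578 km/s.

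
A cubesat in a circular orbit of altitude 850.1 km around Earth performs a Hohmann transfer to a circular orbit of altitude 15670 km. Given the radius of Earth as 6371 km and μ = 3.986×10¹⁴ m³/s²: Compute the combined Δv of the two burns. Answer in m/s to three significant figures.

r₁ = 6371 + 850.1 = 7221.1 km = 7.2211×10⁶ m.
r₂ = 6371 + 15670 = 22041 km = 2.2041×10⁷ m.
Transfer ellipse a_t = (r₁ + r₂)/2 = 1.463×10⁷ m.
At r₁: circular v_c1 = √(μ/r₁) = 7430 m/s; transfer-perigee v_p = √[μ(2/r₁ − 1/a_t)] = 9119 m/s.
Δv₁ = v_p − v_c1 = 1689 m/s.
At r₂: circular v_c2 = √(μ/r₂) = 4253 m/s; transfer-apogee v_a = √[μ(2/r₂ − 1/a_t)] = 2988 m/s.
Δv₂ = v_c2 − v_a = 1265 m/s.
Total Δv = Δv₁ + Δv₂ = 2954 m/s.

Δv_total ≈ 2950 m/s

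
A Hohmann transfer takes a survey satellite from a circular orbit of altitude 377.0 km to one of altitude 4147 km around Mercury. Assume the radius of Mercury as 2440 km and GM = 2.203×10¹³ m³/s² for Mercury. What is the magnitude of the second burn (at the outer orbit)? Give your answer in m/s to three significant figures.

Δv ≈ 413 m/s

r₁ = 2440 + 377.0 = 2817.0 km = 2.8170×10⁶ m.
r₂ = 2440 + 4147 = 6587.0 km = 6.5870×10⁶ m.
Transfer ellipse a_t = (r₁ + r₂)/2 = 4.702×10⁶ m.
At r₁: circular v_c1 = √(μ/r₁) = 2796 m/s; transfer-periherm v_p = √[μ(2/r₁ − 1/a_t)] = 3310 m/s.
At r₂: circular v_c2 = √(μ/r₂) = 1829 m/s; transfer-apoherm v_a = √[μ(2/r₂ − 1/a_t)] = 1416 m/s.
Δv₂ = v_c2 − v_a = 413.3 m/s.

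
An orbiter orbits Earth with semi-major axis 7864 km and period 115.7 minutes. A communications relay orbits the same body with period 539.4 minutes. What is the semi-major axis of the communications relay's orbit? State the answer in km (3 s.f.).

a₂ ≈ 21900 km

Kepler's third law: a³ ∝ T², so a₂ = a₁ (T₂/T₁)^(2/3).
T₂/T₁ = 4.662, (T₂/T₁)^(2/3) = 2.791.
a₂ = 7864 × 2.791 = 21950 km.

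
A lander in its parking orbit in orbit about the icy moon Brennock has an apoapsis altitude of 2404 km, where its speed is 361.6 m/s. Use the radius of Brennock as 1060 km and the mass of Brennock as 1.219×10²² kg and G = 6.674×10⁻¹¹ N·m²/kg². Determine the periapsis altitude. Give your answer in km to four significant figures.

periapsis altitude ≈ 276.2 km

μ = GM = 6.674×10⁻¹¹ × 1.219×10²² = 8.136×10¹¹ m³/s².
r_a = 1060 + 2404 = 3464.0 km = 3.464×10⁶ m.
Specific energy ε = v²/2 − μ/r = -1.695×10⁵ J/kg, so a = −μ/(2ε) = 2.400×10⁶ m.
The apsides satisfy r_p + r_a = 2a, so the periapsis radius is 2a − r_a = 1.336×10⁶ m = 1336.2 km.
Periapsis altitude = 1336.2 − 1060 = 276.21 km.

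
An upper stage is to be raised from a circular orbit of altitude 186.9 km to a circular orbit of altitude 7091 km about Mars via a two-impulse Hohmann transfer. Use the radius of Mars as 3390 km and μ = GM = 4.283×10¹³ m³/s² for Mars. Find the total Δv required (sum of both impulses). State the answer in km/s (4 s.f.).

r₁ = 3390 + 186.9 = 3576.9 km = 3.5769×10⁶ m.
r₂ = 3390 + 7091 = 10481 km = 1.0481×10⁷ m.
Transfer ellipse a_t = (r₁ + r₂)/2 = 7.029×10⁶ m.
At r₁: circular v_c1 = √(μ/r₁) = 3460 m/s; transfer-periapsis v_p = √[μ(2/r₁ − 1/a_t)] = 4225 m/s.
Δv₁ = v_p − v_c1 = 765.1 m/s.
At r₂: circular v_c2 = √(μ/r₂) = 2021 m/s; transfer-apoapsis v_a = √[μ(2/r₂ − 1/a_t)] = 1442 m/s.
Δv₂ = v_c2 − v_a = 579.4 m/s.
Total Δv = Δv₁ + Δv₂ = 1345 m/s = 1.345 km/s.

Δv_total ≈ 1.345 km/s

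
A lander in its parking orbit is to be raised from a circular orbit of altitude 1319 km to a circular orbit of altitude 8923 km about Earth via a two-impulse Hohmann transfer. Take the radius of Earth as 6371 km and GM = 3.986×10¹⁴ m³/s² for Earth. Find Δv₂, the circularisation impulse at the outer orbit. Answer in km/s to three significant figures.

r₁ = 6371 + 1319 = 7690.0 km = 7.6900×10⁶ m.
r₂ = 6371 + 8923 = 15294 km = 1.5294×10⁷ m.
Transfer ellipse a_t = (r₁ + r₂)/2 = 1.149×10⁷ m.
At r₁: circular v_c1 = √(μ/r₁) = 7200 m/s; transfer-perigee v_p = √[μ(2/r₁ − 1/a_t)] = 8306 m/s.
At r₂: circular v_c2 = √(μ/r₂) = 5105 m/s; transfer-apogee v_a = √[μ(2/r₂ − 1/a_t)] = 4176 m/s.
Δv₂ = v_c2 − v_a = 929.0 m/s.
= 0.929 km/s.

Δv ≈ 0.929 km/s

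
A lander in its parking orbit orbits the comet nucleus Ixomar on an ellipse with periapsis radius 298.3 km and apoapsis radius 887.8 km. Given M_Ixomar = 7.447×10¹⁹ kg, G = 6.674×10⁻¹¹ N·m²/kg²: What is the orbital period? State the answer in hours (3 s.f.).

T ≈ 11.3 hours

μ = GM = 6.674×10⁻¹¹ × 7.447×10¹⁹ = 4.970×10⁹ m³/s².
Semi-major axis a = (r_p + r_a)/2 = (298.30 + 887.80)/2 = 593.05 km = 5.930×10⁵ m.
By Kepler's third law T = 2π√(a³/μ) = 2π × 6.478×10³ = 4.070×10⁴ s.
= 11.31 hours.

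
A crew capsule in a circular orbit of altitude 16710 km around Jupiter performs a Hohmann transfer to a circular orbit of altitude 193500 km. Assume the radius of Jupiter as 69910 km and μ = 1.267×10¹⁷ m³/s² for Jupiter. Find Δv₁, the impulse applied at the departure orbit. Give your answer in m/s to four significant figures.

r₁ = 69910 + 16710 = 86620 km = 8.6620×10⁷ m.
r₂ = 69910 + 193500 = 263410 km = 2.6341×10⁸ m.
Transfer ellipse a_t = (r₁ + r₂)/2 = 1.750×10⁸ m.
At r₁: circular v_c1 = √(μ/r₁) = 38250 m/s; transfer-perijove v_p = √[μ(2/r₁ − 1/a_t)] = 46920 m/s.
Δv₁ = v_p − v_c1 = 8675 m/s.

Δv ≈ 8675 m/s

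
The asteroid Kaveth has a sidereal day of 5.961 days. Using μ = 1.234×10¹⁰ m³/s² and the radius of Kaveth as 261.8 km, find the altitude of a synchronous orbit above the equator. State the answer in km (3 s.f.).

T = 5.961 days = 5.150×10⁵ s.
A synchronous orbit has period T, so by Kepler's third law a = (μT²/4π²)^(1/3).
μT²/4π² = 1.234×10¹⁰ × (5.150×10⁵)² / 39.48 = 8.291×10¹⁹ m³.
a = 4.361×10⁶ m = 4360.5 km.
Altitude h = a − R = 4360.5 − 261.8 = 4098.7 km.

h_sync ≈ 4100 km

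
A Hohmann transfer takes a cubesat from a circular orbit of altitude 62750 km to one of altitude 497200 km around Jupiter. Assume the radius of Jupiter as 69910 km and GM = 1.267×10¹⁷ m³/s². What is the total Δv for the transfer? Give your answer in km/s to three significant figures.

Δv_total ≈ 14.2 km/s

r₁ = 69910 + 62750 = 132660 km = 1.3266×10⁸ m.
r₂ = 69910 + 497200 = 567110 km = 5.6711×10⁸ m.
Transfer ellipse a_t = (r₁ + r₂)/2 = 3.499×10⁸ m.
At r₁: circular v_c1 = √(μ/r₁) = 30900 m/s; transfer-perijove v_p = √[μ(2/r₁ − 1/a_t)] = 39340 m/s.
Δv₁ = v_p − v_c1 = 8441 m/s.
At r₂: circular v_c2 = √(μ/r₂) = 14950 m/s; transfer-apojove v_a = √[μ(2/r₂ − 1/a_t)] = 9204 m/s.
Δv₂ = v_c2 − v_a = 5743 m/s.
Total Δv = Δv₁ + Δv₂ = 14180 m/s = 14.18 km/s.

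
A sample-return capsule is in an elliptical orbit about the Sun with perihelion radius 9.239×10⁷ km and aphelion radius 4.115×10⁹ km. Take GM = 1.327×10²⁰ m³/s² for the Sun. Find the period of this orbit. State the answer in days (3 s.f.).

Semi-major axis a = (r_p + r_a)/2 = (9.2390×10⁷ + 4.1150×10⁹)/2 = 2.1037×10⁹ km = 2.104×10¹² m.
By Kepler's third law T = 2π√(a³/μ) = 2π × 2.649×10⁸ = 1.664×10⁹ s.
= 19260 days.

T ≈ 19300 days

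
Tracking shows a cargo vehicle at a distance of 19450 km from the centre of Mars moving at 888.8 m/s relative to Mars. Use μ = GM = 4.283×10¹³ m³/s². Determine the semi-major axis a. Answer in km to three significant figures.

r = 1.945×10⁷ m.
Vis-viva rearranged: 1/a = 2/r − v²/μ = 1.028×10⁻⁷ − 1.844×10⁻⁸ = 8.438×10⁻⁸ m⁻¹.
a = 1.185×10⁷ m = 11851 km.

a ≈ 11900 km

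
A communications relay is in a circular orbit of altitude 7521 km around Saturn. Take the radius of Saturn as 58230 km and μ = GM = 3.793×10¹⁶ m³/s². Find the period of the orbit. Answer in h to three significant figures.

r = 58230 + 7521 = 65751 km = 6.5751×10⁷ m.
Kepler's third law: T = 2π√(r³/μ) = 2π√((6.575×10⁷)³ / 3.793×10¹⁶).
r³/μ = 7.494×10⁶ s², so T = 2π × 2.738×10³ = 1.720×10⁴ s.
Converting: 1.720×10⁴ s ÷ 3600 = 4.778 h.

T ≈ 4.78 h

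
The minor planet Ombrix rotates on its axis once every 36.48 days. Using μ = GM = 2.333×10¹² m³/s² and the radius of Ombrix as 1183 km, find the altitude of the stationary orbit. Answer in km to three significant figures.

h_sync ≈ 82600 km

T = 36.48 days = 3.152×10⁶ s.
A synchronous orbit has period T, so by Kepler's third law a = (μT²/4π²)^(1/3).
μT²/4π² = 2.333×10¹² × (3.152×10⁶)² / 39.48 = 5.871×10²³ m³.
a = 8.373×10⁷ m = 83733 km.
Altitude h = a − R = 83733 − 1183 = 82550 km.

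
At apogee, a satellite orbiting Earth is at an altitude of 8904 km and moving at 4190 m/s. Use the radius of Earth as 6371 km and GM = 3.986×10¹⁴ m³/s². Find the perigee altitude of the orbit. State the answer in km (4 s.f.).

r_a = 6371 + 8904 = 15275 km = 1.528×10⁷ m.
Specific energy ε = v²/2 − μ/r = -1.732×10⁷ J/kg, so a = −μ/(2ε) = 1.151×10⁷ m.
The apsides satisfy r_p + r_a = 2a, so the perigee radius is 2a − r_a = 7.743×10⁶ m = 7743.0 km.
Perigee altitude = 7743.0 − 6371 = 1372.0 km.

perigee altitude ≈ 1372 km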